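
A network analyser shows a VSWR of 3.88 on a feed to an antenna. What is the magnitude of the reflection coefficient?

|Γ| = (S − 1)/(S + 1) = (3.88 − 1)/(3.88 + 1) = 2.88/4.88

|Γ| ≈ 0.59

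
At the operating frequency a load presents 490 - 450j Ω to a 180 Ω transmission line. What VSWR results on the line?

Γ = (Z_L − Z_0)/(Z_L + Z_0) = (310 − j450)/(670 − j450)
|Γ| = 546/807 = 0.677
VSWR = (1 + |Γ|)/(1 − |Γ|) = 1.68/0.323

VSWR ≈ 5.19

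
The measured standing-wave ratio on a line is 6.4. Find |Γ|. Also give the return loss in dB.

|Γ| ≈ 0.73; return loss ≈ 2.74 dB

|Γ| = (S − 1)/(S + 1) = (6.4 − 1)/(6.4 + 1) = 5.4/7.4
RL = −20·log₁₀|Γ| = −20·log₁₀(0.73)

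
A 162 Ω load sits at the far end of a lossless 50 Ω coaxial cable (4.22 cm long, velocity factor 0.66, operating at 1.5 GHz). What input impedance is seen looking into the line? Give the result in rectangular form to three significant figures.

Z_in ≈ 18.4 + j20.7 Ω

λ = v/f = 0.66·c / 1.5 GHz = 0.132 m
βl = 2π·l/λ = 2π × 0.32 = 115°
tan(βl) = tan(115°) = -2.14
Z_in = Z_0·(Z_L + jZ_0·tanβl)/(Z_0 + jZ_L·tanβl)
     = 50·(162 − j107)/(50 − j346)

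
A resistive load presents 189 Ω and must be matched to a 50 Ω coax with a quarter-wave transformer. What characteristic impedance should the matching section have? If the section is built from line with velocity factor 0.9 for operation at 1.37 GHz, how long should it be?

Z_qwt ≈ 97.2 Ω; length ≈ 4.93 cm

Z_qwt = √(Z_0·R_L) = √(50 × 189) = √9450
λ = 0.9·c/f = 0.197 m, so l = λ/4 = 0.0493 m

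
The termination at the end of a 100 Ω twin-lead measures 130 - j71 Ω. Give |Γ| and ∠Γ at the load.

Γ = (Z_L − Z_0)/(Z_L + Z_0) = (30 − j71)/(230 − j71)
|Γ| = 77.1/241 = 0.32

Γ ≈ 0.32 ∠ -49.9°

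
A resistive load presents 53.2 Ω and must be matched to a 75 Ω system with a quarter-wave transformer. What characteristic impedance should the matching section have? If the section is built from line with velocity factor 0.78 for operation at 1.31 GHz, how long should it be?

Z_qwt ≈ 63.2 Ω; length ≈ 4.47 cm

Z_qwt = √(Z_0·R_L) = √(75 × 53.2) = √3990
λ = 0.78·c/f = 0.179 m, so l = λ/4 = 0.0447 m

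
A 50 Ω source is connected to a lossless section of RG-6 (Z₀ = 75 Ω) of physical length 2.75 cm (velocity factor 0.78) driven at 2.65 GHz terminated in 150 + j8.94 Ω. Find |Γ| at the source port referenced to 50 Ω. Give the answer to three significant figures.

|Γ| ≈ 0.234

λ = v/f = 0.78·c / 2.65 GHz = 0.0883 m
βl = 2π·l/λ = 2π × 0.311 = 112°
tan(βl) = -2.46
Z_in = Z_0·(Z_L + jZ_0·tanβl)/(Z_0 + jZ_L·tanβl) = 40.9 + j19.7 Ω
Γ_s = (Z_in − Z_s)/(Z_in + Z_s) = (-9.13 + j19.7)/(90.9 + j19.7), |Γ_s| = 0.234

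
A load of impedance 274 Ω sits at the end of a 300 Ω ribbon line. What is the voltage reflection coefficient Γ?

Γ = (Z_L − Z_0)/(Z_L + Z_0) = (274 − 300)/(274 + 300) = -26/574

Γ = -0.0453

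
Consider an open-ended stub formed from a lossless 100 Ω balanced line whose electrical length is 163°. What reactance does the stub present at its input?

tan(βl) = -0.306
For an open-ended stub, Z_in = −jZ_0·cot(βl) = −jZ_0/tan(βl)

X_in ≈ 327 Ω (inductive)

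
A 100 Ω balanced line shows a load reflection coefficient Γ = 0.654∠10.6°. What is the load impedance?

Z_L = Z_0·(1 + Γ)/(1 − Γ) = 100·(1.64 + j0.12)/(0.357 − j0.12)

Z_L ≈ 403 + j169 Ω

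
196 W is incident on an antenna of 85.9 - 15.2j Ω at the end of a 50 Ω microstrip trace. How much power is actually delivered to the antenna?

P_delivered ≈ 180 W

|Γ| = |(35.9 − j15.2)/(135.9 − j15.2)| = 0.285
|Γ|² = 0.0813
P_refl = |Γ|²·P_inc = 15.9 W, P_del = (1 − |Γ|²)·P_inc = 180 W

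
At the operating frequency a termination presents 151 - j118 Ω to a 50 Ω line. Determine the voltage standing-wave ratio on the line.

Γ = (Z_L − Z_0)/(Z_L + Z_0) = (101 − j118)/(201 − j118)
|Γ| = 155/233 = 0.666
VSWR = (1 + |Γ|)/(1 − |Γ|) = 1.67/0.334

VSWR ≈ 5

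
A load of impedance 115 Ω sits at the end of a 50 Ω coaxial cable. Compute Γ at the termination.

Γ = 0.394

Γ = (Z_L − Z_0)/(Z_L + Z_0) = (115 − 50)/(115 + 50) = 65/165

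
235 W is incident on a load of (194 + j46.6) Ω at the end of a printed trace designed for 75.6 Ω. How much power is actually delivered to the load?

|Γ| = |(118.4 + j46.6)/(269.6 + j46.6)| = 0.465
|Γ|² = 0.216
P_refl = |Γ|²·P_inc = 50.8 W, P_del = (1 − |Γ|²)·P_inc = 184 W

P_delivered ≈ 184 W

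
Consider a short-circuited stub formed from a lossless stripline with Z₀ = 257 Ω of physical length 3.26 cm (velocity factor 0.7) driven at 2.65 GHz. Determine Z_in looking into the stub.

Z_in ≈ −j160 Ω

λ = v/f = 0.7·c / 2.65 GHz = 0.0792 m
βl = 2π·l/λ = 2π × 0.411 = 148°
tan(βl) = -0.623
For a short-circuited stub, Z_in = jZ_0·tan(βl)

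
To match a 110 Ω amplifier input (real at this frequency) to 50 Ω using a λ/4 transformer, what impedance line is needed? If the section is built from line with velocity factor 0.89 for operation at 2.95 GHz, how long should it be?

Z_qwt ≈ 74.2 Ω; length ≈ 2.26 cm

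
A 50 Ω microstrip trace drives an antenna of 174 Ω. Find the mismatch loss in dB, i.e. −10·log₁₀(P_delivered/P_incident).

mismatch loss ≈ 1.59 dB

Γ = (174 − 50)/(174 + 50) = 0.554
|Γ|² = 0.306, so P_del/P_inc = 1 − |Γ|² = 0.694
ML = −10·log₁₀(1 − |Γ|²)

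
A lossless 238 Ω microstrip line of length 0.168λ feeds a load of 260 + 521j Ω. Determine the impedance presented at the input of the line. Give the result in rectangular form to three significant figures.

βl = 2π × 0.168 = 60.5°
tan(βl) = tan(60.5°) = 1.77
Z_in = Z_0·(Z_L + jZ_0·tanβl)/(Z_0 + jZ_L·tanβl)
     = 238·(260 + j941)/(-682 + j459)

Z_in ≈ 89.7 − j268 Ω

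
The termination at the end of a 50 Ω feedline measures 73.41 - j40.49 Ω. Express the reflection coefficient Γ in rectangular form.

Γ ≈ 0.268 − j0.24

Γ = (Z_L − Z_0)/(Z_L + Z_0) = (23.41 − j40.49)/(123.4 − j40.49)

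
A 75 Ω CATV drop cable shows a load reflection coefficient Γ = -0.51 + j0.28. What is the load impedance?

Z_L ≈ 21 + j17.8 Ω

Z_L = Z_0·(1 + Γ)/(1 − Γ) = 75·(0.49 + j0.28)/(1.51 − j0.28)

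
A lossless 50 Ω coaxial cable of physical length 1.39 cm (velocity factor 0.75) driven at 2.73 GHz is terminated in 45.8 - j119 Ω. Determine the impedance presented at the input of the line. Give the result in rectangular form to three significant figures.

λ = v/f = 0.75·c / 2.73 GHz = 0.0824 m
βl = 2π·l/λ = 2π × 0.169 = 60.7°
tan(βl) = tan(60.7°) = 1.78
Z_in = Z_0·(Z_L + jZ_0·tanβl)/(Z_0 + jZ_L·tanβl)
     = 50·(45.8 − j29.8)/(262 + j81.7)

Z_in ≈ 6.35 − j7.67 Ω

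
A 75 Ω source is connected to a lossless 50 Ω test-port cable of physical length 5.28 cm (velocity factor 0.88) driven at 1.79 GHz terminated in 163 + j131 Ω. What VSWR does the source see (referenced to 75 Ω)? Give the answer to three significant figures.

VSWR ≈ 7.11

λ = v/f = 0.88·c / 1.79 GHz = 0.147 m
βl = 2π·l/λ = 2π × 0.358 = 129°
tan(βl) = -1.24
Z_in = Z_0·(Z_L + jZ_0·tanβl)/(Z_0 + jZ_L·tanβl) = 12 + j27.7 Ω
Γ_s = (Z_in − Z_s)/(Z_in + Z_s) = (-63 + j27.7)/(87 + j27.7), |Γ_s| = 0.753
VSWR = (1 + |Γ_s|)/(1 − |Γ_s|)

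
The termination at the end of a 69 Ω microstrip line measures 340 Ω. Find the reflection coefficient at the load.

Γ = 0.663

Γ = (Z_L − Z_0)/(Z_L + Z_0) = (340 − 69)/(340 + 69) = 271/409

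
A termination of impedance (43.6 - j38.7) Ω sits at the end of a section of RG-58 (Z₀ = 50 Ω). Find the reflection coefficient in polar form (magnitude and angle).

Γ ≈ 0.387 ∠ -76.9°

Γ = (Z_L − Z_0)/(Z_L + Z_0) = (-6.4 − j38.7)/(93.6 − j38.7)
|Γ| = 39.2/101 = 0.387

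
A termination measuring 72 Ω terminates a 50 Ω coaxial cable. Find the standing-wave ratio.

Γ = (72 − 50)/(72 + 50) = 0.18
VSWR = (1 + 0.18)/(1 − 0.18)

VSWR ≈ 1.44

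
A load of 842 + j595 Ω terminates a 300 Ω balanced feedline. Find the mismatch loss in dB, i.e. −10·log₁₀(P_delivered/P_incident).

Γ = (542 + j595)/(1142 + j595), |Γ| = 0.625
|Γ|² = 0.391, so P_del/P_inc = 1 − |Γ|² = 0.609
ML = −10·log₁₀(1 − |Γ|²)

mismatch loss ≈ 2.15 dB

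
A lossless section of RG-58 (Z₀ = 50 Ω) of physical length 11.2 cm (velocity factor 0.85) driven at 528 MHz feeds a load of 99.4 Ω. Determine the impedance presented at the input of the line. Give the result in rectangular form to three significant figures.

Z_in ≈ 25.4 − j4.25 Ω

λ = v/f = 0.85·c / 528 MHz = 0.483 m
βl = 2π·l/λ = 2π × 0.232 = 83.5°
tan(βl) = tan(83.5°) = 8.76
Z_in = Z_0·(Z_L + jZ_0·tanβl)/(Z_0 + jZ_L·tanβl)
     = 50·(99.4 + j438)/(50 + j871)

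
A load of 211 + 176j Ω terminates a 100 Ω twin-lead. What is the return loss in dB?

Γ = (111 + j176)/(311 + j176), |Γ| = 0.582
RL = −20·log₁₀|Γ| = −20·log₁₀(0.582)

RL ≈ 4.7 dB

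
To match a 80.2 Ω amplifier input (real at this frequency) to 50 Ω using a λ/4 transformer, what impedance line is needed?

Z_qwt = √(Z_0·R_L) = √(50 × 80.2) = √4010

Z_qwt ≈ 63.3 Ω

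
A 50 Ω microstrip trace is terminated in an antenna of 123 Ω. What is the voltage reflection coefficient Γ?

Γ = 0.422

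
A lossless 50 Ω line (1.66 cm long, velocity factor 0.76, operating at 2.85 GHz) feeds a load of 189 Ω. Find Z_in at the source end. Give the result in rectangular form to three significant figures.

Z_in ≈ 14.1 − j12.7 Ω

λ = v/f = 0.76·c / 2.85 GHz = 0.08 m
βl = 2π·l/λ = 2π × 0.207 = 74.7°
tan(βl) = tan(74.7°) = 3.66
Z_in = Z_0·(Z_L + jZ_0·tanβl)/(Z_0 + jZ_L·tanβl)
     = 50·(189 + j183)/(50 + j691)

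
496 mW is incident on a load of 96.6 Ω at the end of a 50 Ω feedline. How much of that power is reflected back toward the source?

P_reflected ≈ 50.1 mW

Γ = (96.6 − 50)/(96.6 + 50) = 0.318
|Γ|² = 0.101
P_refl = |Γ|²·P_inc = 50.1 mW, P_del = (1 − |Γ|²)·P_inc = 446 mW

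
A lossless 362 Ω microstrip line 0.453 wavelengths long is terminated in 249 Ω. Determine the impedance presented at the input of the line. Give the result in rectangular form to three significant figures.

Z_in ≈ 261 − j55.6 Ω

βl = 2π × 0.453 = 163°
tan(βl) = tan(163°) = -0.304
Z_in = Z_0·(Z_L + jZ_0·tanβl)/(Z_0 + jZ_L·tanβl)
     = 362·(249 − j110)/(362 − j75.7)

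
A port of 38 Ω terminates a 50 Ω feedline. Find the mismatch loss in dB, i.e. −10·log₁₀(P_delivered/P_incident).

Γ = (38 − 50)/(38 + 50) = -0.136
|Γ|² = 0.0186, so P_del/P_inc = 1 − |Γ|² = 0.981
ML = −10·log₁₀(1 − |Γ|²)

mismatch loss ≈ 0.0815 dB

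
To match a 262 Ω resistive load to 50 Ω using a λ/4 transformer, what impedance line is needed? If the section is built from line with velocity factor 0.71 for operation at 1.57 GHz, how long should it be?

Z_qwt ≈ 114 Ω; length ≈ 3.39 cm

Z_qwt = √(Z_0·R_L) = √(50 × 262) = √13100
λ = 0.71·c/f = 0.136 m, so l = λ/4 = 0.0339 m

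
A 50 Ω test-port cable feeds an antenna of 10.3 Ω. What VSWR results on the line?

For a purely resistive load, VSWR = R_L/Z_0 or Z_0/R_L (whichever > 1) = 50/10.3

VSWR ≈ 4.85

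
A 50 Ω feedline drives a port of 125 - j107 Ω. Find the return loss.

Γ = (75 − j107)/(175 − j107), |Γ| = 0.637
RL = −20·log₁₀|Γ| = −20·log₁₀(0.637)

RL ≈ 3.92 dB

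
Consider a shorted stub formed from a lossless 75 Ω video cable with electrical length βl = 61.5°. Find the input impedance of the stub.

tan(βl) = 1.84
For a shorted stub, Z_in = jZ_0·tan(βl)

Z_in ≈ +j138 Ω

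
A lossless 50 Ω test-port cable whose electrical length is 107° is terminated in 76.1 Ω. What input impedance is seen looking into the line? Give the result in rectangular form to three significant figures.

Z_in ≈ 34.5 + j8.35 Ω

tan(βl) = tan(107°) = -3.27
Z_in = Z_0·(Z_L + jZ_0·tanβl)/(Z_0 + jZ_L·tanβl)
     = 50·(76.1 − j164)/(50 − j249)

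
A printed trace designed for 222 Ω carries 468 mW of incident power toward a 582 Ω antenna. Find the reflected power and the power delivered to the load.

P_reflected ≈ 93.8 mW; P_delivered ≈ 374 mW

Γ = (582 − 222)/(582 + 222) = 0.448
|Γ|² = 0.2
P_refl = |Γ|²·P_inc = 93.8 mW, P_del = (1 − |Γ|²)·P_inc = 374 mW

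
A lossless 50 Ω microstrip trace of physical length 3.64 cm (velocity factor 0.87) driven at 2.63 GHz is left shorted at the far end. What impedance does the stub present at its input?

λ = v/f = 0.87·c / 2.63 GHz = 0.0992 m
βl = 2π·l/λ = 2π × 0.367 = 132°
tan(βl) = -1.11
For a shorted stub, Z_in = jZ_0·tan(βl)

Z_in ≈ −j55.4 Ω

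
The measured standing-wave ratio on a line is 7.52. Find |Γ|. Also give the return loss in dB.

|Γ| ≈ 0.765; return loss ≈ 2.32 dB

|Γ| = (S − 1)/(S + 1) = (7.52 − 1)/(7.52 + 1) = 6.52/8.52
RL = −20·log₁₀|Γ| = −20·log₁₀(0.765)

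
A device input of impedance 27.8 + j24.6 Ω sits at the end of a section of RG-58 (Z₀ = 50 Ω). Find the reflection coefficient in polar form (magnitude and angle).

Γ ≈ 0.406 ∠ 115°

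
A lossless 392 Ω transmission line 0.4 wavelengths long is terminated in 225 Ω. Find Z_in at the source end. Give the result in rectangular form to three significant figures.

βl = 2π × 0.4 = 144°
tan(βl) = tan(144°) = -0.727
Z_in = Z_0·(Z_L + jZ_0·tanβl)/(Z_0 + jZ_L·tanβl)
     = 392·(225 − j285)/(392 − j163)

Z_in ≈ 293 − j163 Ω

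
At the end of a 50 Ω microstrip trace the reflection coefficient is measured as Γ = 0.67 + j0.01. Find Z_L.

Z_L ≈ 253 + j9.17 Ω

Z_L = Z_0·(1 + Γ)/(1 − Γ) = 50·(1.67 + j0.01)/(0.33 − j0.01)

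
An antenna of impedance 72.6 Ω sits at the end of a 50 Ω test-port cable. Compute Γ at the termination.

Γ = (Z_L − Z_0)/(Z_L + Z_0) = (72.6 − 50)/(72.6 + 50) = 22.6/122.6

Γ = 0.184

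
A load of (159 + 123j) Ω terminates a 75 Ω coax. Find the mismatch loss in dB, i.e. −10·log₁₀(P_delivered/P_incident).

mismatch loss ≈ 1.66 dB

Γ = (84 + j123)/(234 + j123), |Γ| = 0.563
|Γ|² = 0.317, so P_del/P_inc = 1 − |Γ|² = 0.683
ML = −10·log₁₀(1 − |Γ|²)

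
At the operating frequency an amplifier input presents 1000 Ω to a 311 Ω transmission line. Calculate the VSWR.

VSWR ≈ 3.22

For a purely resistive load, VSWR = R_L/Z_0 or Z_0/R_L (whichever > 1) = 1000/311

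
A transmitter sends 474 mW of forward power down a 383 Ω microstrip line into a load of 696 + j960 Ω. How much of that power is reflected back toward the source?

|Γ| = |(313 + j960)/(1079 + j960)| = 0.699
|Γ|² = 0.489
P_refl = |Γ|²·P_inc = 232 mW, P_del = (1 − |Γ|²)·P_inc = 242 mW

P_reflected ≈ 232 mW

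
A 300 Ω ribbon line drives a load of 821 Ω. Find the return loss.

Γ = (821 − 300)/(821 + 300) = 0.465
RL = −20·log₁₀|Γ| = −20·log₁₀(0.465)

RL ≈ 6.66 dB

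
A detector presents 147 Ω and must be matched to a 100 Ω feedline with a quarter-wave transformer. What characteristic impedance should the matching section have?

Z_qwt = √(Z_0·R_L) = √(100 × 147) = √14700

Z_qwt ≈ 121 Ω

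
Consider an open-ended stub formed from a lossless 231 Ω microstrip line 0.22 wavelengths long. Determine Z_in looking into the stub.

Z_in ≈ −j44.1 Ω

βl = 2π × 0.22 = 79.2°
tan(βl) = 5.24
For an open-ended stub, Z_in = −jZ_0·cot(βl) = −jZ_0/tan(βl)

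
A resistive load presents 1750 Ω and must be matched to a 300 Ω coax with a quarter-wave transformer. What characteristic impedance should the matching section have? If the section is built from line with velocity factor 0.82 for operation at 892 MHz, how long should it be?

Z_qwt = √(Z_0·R_L) = √(300 × 1750) = √525000
λ = 0.82·c/f = 0.276 m, so l = λ/4 = 0.0689 m

Z_qwt ≈ 725 Ω; length ≈ 6.89 cm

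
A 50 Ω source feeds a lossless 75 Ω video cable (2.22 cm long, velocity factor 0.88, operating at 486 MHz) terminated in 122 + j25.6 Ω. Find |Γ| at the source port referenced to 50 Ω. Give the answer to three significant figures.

|Γ| ≈ 0.445

λ = v/f = 0.88·c / 486 MHz = 0.543 m
βl = 2π·l/λ = 2π × 0.0409 = 14.7°
tan(βl) = 0.263
Z_in = Z_0·(Z_L + jZ_0·tanβl)/(Z_0 + jZ_L·tanβl) = 129 − j10.8 Ω
Γ_s = (Z_in − Z_s)/(Z_in + Z_s) = (79 − j10.8)/(179 − j10.8), |Γ_s| = 0.445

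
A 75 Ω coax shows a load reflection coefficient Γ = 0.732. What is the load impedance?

Z_L ≈ 485 Ω

Z_L = Z_0·(1 + Γ)/(1 − Γ) = 75·(1.73)/(0.268)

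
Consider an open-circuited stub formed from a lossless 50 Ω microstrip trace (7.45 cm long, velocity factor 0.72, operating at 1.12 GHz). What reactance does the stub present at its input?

X_in ≈ 57.7 Ω (inductive)

λ = v/f = 0.72·c / 1.12 GHz = 0.193 m
βl = 2π·l/λ = 2π × 0.386 = 139°
tan(βl) = -0.867
For an open-circuited stub, Z_in = −jZ_0·cot(βl) = −jZ_0/tan(βl)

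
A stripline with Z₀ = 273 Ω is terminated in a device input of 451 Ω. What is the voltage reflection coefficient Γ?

Γ = 0.246

Γ = (Z_L − Z_0)/(Z_L + Z_0) = (451 − 273)/(451 + 273) = 178/724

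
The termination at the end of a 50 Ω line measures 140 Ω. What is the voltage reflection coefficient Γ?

Γ = 0.474

Γ = (Z_L − Z_0)/(Z_L + Z_0) = (140 − 50)/(140 + 50) = 90/190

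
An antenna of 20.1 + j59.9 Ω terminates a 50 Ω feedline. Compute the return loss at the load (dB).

Γ = (-29.9 + j59.9)/(70.1 + j59.9), |Γ| = 0.726
RL = −20·log₁₀|Γ| = −20·log₁₀(0.726)

RL ≈ 2.78 dB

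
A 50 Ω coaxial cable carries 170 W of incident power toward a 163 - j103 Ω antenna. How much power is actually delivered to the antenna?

|Γ| = |(113 − j103)/(213 − j103)| = 0.646
|Γ|² = 0.418
P_refl = |Γ|²·P_inc = 71 W, P_del = (1 − |Γ|²)·P_inc = 99 W

P_delivered ≈ 99 W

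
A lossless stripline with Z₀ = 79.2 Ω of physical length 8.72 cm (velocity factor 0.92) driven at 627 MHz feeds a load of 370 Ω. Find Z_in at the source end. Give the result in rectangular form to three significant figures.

Z_in ≈ 18.8 − j25.4 Ω

λ = v/f = 0.92·c / 627 MHz = 0.44 m
βl = 2π·l/λ = 2π × 0.198 = 71.3°
tan(βl) = tan(71.3°) = 2.96
Z_in = Z_0·(Z_L + jZ_0·tanβl)/(Z_0 + jZ_L·tanβl)
     = 79.2·(370 + j234)/(79.2 + j1090)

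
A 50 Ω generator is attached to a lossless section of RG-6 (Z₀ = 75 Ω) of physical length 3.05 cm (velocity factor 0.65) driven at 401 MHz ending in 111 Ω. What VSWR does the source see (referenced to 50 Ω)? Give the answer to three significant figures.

VSWR ≈ 2.09

λ = v/f = 0.65·c / 401 MHz = 0.486 m
βl = 2π·l/λ = 2π × 0.0627 = 22.6°
tan(βl) = 0.416
Z_in = Z_0·(Z_L + jZ_0·tanβl)/(Z_0 + jZ_L·tanβl) = 94.4 − j26.9 Ω
Γ_s = (Z_in − Z_s)/(Z_in + Z_s) = (44.4 − j26.9)/(144 − j26.9), |Γ_s| = 0.354
VSWR = (1 + |Γ_s|)/(1 − |Γ_s|)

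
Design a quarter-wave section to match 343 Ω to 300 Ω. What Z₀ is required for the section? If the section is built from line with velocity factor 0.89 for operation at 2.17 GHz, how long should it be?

Z_qwt ≈ 321 Ω; length ≈ 3.08 cm

Z_qwt = √(Z_0·R_L) = √(300 × 343) = √102900
λ = 0.89·c/f = 0.123 m, so l = λ/4 = 0.0308 m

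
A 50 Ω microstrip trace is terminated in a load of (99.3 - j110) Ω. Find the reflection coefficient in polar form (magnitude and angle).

Γ = (Z_L − Z_0)/(Z_L + Z_0) = (49.3 − j110)/(149.3 − j110)
|Γ| = 121/185 = 0.65

Γ ≈ 0.65 ∠ -29.5°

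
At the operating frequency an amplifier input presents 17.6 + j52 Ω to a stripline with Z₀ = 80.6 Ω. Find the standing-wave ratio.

VSWR ≈ 6.55

Γ = (Z_L − Z_0)/(Z_L + Z_0) = (-63 + j52)/(98.2 + j52)
|Γ| = 81.7/111 = 0.735
VSWR = (1 + |Γ|)/(1 − |Γ|) = 1.74/0.265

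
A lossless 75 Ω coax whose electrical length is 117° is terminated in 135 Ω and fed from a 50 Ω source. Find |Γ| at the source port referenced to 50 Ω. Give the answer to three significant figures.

tan(βl) = -1.96
Z_in = Z_0·(Z_L + jZ_0·tanβl)/(Z_0 + jZ_L·tanβl) = 48.6 + j24.5 Ω
Γ_s = (Z_in − Z_s)/(Z_in + Z_s) = (-1.41 + j24.5)/(98.6 + j24.5), |Γ_s| = 0.241

|Γ| ≈ 0.241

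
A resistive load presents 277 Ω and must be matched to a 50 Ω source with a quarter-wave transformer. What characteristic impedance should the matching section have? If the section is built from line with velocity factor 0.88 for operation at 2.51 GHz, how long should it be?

Z_qwt ≈ 118 Ω; length ≈ 2.63 cm

Z_qwt = √(Z_0·R_L) = √(50 × 277) = √13850
λ = 0.88·c/f = 0.105 m, so l = λ/4 = 0.0263 m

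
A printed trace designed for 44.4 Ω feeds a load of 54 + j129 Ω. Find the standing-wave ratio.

VSWR ≈ 8.87

Γ = (Z_L − Z_0)/(Z_L + Z_0) = (9.6 + j129)/(98.4 + j129)
|Γ| = 129/162 = 0.797
VSWR = (1 + |Γ|)/(1 − |Γ|) = 1.8/0.203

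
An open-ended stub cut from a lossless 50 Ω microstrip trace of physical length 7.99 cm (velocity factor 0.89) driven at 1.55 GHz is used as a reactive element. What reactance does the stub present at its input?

λ = v/f = 0.89·c / 1.55 GHz = 0.172 m
βl = 2π·l/λ = 2π × 0.464 = 167°
tan(βl) = -0.231
For an open-ended stub, Z_in = −jZ_0·cot(βl) = −jZ_0/tan(βl)

X_in ≈ 216 Ω (inductive)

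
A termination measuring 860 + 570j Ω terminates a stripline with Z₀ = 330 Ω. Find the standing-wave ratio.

Γ = (Z_L − Z_0)/(Z_L + Z_0) = (530 + j570)/(1190 + j570)
|Γ| = 778/1320 = 0.59
VSWR = (1 + |Γ|)/(1 − |Γ|) = 1.59/0.41

VSWR ≈ 3.88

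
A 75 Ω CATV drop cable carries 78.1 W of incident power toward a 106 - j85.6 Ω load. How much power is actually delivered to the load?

P_delivered ≈ 62 W

|Γ| = |(31 − j85.6)/(181 − j85.6)| = 0.455
|Γ|² = 0.207
P_refl = |Γ|²·P_inc = 16.1 W, P_del = (1 − |Γ|²)·P_inc = 62 W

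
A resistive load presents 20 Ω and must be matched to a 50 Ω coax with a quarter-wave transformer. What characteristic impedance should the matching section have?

Z_qwt = √(Z_0·R_L) = √(50 × 20) = √1000

Z_qwt ≈ 31.6 Ω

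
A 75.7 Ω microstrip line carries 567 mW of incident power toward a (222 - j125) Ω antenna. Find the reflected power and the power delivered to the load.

|Γ| = |(146.3 − j125)/(297.7 − j125)| = 0.596
|Γ|² = 0.355
P_refl = |Γ|²·P_inc = 201 mW, P_del = (1 − |Γ|²)·P_inc = 366 mW

P_reflected ≈ 201 mW; P_delivered ≈ 366 mW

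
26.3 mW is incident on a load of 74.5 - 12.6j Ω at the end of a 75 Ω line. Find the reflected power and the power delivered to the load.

|Γ| = |(-0.5 − j12.6)/(149.5 − j12.6)| = 0.084
|Γ|² = 0.00706
P_refl = |Γ|²·P_inc = 0.186 mW, P_del = (1 − |Γ|²)·P_inc = 26.1 mW

P_reflected ≈ 0.186 mW; P_delivered ≈ 26.1 mW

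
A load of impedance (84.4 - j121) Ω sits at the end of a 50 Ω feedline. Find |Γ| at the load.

|Γ| ≈ 0.696

Γ = (Z_L − Z_0)/(Z_L + Z_0) = (34.4 − j121)/(134.4 − j121)
|Γ| = 126/181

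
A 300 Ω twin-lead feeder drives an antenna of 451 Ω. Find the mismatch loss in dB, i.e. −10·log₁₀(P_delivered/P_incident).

Γ = (451 − 300)/(451 + 300) = 0.201
|Γ|² = 0.0404, so P_del/P_inc = 1 − |Γ|² = 0.96
ML = −10·log₁₀(1 − |Γ|²)

mismatch loss ≈ 0.179 dB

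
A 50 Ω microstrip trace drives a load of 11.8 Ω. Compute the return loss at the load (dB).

Γ = (11.8 − 50)/(11.8 + 50) = -0.618
RL = −20·log₁₀|Γ| = −20·log₁₀(0.618)

RL ≈ 4.18 dB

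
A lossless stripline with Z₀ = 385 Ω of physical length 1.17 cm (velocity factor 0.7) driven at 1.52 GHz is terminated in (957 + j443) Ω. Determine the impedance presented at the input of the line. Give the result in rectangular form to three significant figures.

λ = v/f = 0.7·c / 1.52 GHz = 0.138 m
βl = 2π·l/λ = 2π × 0.0847 = 30.5°
tan(βl) = tan(30.5°) = 0.589
Z_in = Z_0·(Z_L + jZ_0·tanβl)/(Z_0 + jZ_L·tanβl)
     = 385·(957 + j670)/(124 + j563)

Z_in ≈ 574 − j527 Ω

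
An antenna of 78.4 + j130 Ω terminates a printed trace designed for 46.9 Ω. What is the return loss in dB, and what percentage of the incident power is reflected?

Γ = (31.5 + j130)/(125.3 + j130), |Γ| = 0.741
RL = −20·log₁₀(0.741) = 2.61 dB
P_refl/P_inc = |Γ|² = 0.549

RL ≈ 2.61 dB; 54.9% of incident power reflected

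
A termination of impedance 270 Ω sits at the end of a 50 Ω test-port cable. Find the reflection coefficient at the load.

Γ = (Z_L − Z_0)/(Z_L + Z_0) = (270 − 50)/(270 + 50) = 220/320

Γ = 0.688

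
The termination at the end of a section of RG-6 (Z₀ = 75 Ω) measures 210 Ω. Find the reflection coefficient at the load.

Γ = 0.474

Γ = (Z_L − Z_0)/(Z_L + Z_0) = (210 − 75)/(210 + 75) = 135/285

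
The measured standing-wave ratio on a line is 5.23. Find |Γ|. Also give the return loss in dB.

|Γ| ≈ 0.679; return loss ≈ 3.36 dB

|Γ| = (S − 1)/(S + 1) = (5.23 − 1)/(5.23 + 1) = 4.23/6.23
RL = −20·log₁₀|Γ| = −20·log₁₀(0.679)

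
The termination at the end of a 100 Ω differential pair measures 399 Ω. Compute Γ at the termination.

Γ = 0.599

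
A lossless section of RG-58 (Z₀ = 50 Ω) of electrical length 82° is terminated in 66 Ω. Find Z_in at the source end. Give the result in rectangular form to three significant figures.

Z_in ≈ 38.2 − j2.96 Ω

tan(βl) = tan(82°) = 7.12
Z_in = Z_0·(Z_L + jZ_0·tanβl)/(Z_0 + jZ_L·tanβl)
     = 50·(66 + j356)/(50 + j470)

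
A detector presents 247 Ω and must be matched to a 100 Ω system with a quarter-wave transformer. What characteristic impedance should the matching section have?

Z_qwt ≈ 157 Ω

Z_qwt = √(Z_0·R_L) = √(100 × 247) = √24700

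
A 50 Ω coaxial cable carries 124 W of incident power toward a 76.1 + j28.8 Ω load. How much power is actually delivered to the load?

|Γ| = |(26.1 + j28.8)/(126.1 + j28.8)| = 0.3
|Γ|² = 0.0903
P_refl = |Γ|²·P_inc = 11.2 W, P_del = (1 − |Γ|²)·P_inc = 113 W

P_delivered ≈ 113 W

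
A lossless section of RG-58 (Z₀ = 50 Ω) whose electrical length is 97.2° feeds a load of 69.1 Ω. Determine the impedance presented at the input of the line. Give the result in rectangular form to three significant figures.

tan(βl) = tan(97.2°) = -7.92
Z_in = Z_0·(Z_L + jZ_0·tanβl)/(Z_0 + jZ_L·tanβl)
     = 50·(69.1 − j396)/(50 − j547)

Z_in ≈ 36.5 + j2.98 Ω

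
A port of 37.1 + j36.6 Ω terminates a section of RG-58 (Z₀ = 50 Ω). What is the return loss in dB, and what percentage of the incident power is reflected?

RL ≈ 7.73 dB; 16.9% of incident power reflected

Γ = (-12.9 + j36.6)/(87.1 + j36.6), |Γ| = 0.411
RL = −20·log₁₀(0.411) = 7.73 dB
P_refl/P_inc = |Γ|² = 0.169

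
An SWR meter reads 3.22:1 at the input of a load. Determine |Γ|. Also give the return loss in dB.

|Γ| ≈ 0.526; return loss ≈ 5.58 dB

|Γ| = (S − 1)/(S + 1) = (3.22 − 1)/(3.22 + 1) = 2.22/4.22
RL = −20·log₁₀|Γ| = −20·log₁₀(0.526)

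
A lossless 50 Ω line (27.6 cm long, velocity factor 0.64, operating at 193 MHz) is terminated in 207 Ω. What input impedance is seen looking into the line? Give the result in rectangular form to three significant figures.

λ = v/f = 0.64·c / 193 MHz = 0.995 m
βl = 2π·l/λ = 2π × 0.277 = 99.9°
tan(βl) = tan(99.9°) = -5.74
Z_in = Z_0·(Z_L + jZ_0·tanβl)/(Z_0 + jZ_L·tanβl)
     = 50·(207 − j287)/(50 − j1190)

Z_in ≈ 12.4 + j8.18 Ω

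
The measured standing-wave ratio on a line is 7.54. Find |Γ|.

|Γ| = (S − 1)/(S + 1) = (7.54 − 1)/(7.54 + 1) = 6.54/8.54

|Γ| ≈ 0.766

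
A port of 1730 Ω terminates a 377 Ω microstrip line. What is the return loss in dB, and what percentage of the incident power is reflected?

RL ≈ 3.85 dB; 41.2% of incident power reflected

Γ = (1730 − 377)/(1730 + 377) = 0.642
RL = −20·log₁₀(0.642) = 3.85 dB
P_refl/P_inc = |Γ|² = 0.412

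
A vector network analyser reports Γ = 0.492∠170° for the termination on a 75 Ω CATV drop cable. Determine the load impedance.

Z_L ≈ 25.7 + j5.8 Ω

Z_L = Z_0·(1 + Γ)/(1 − Γ) = 75·(0.515 + j0.0854)/(1.48 − j0.0854)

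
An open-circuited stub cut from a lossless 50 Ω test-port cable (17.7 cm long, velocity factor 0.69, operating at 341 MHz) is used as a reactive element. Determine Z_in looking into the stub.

Z_in ≈ +j13.4 Ω

λ = v/f = 0.69·c / 341 MHz = 0.607 m
βl = 2π·l/λ = 2π × 0.292 = 105°
tan(βl) = -3.74
For an open-circuited stub, Z_in = −jZ_0·cot(βl) = −jZ_0/tan(βl)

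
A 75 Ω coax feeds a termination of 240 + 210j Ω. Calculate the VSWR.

Γ = (Z_L − Z_0)/(Z_L + Z_0) = (165 + j210)/(315 + j210)
|Γ| = 267/379 = 0.705
VSWR = (1 + |Γ|)/(1 − |Γ|) = 1.71/0.295

VSWR ≈ 5.79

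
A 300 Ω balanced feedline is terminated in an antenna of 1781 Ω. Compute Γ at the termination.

Γ = (Z_L − Z_0)/(Z_L + Z_0) = (1781 − 300)/(1781 + 300) = 1481/2081

Γ = 0.712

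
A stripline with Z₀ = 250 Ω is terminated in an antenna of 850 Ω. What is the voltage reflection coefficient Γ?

Γ = 0.545

Γ = (Z_L − Z_0)/(Z_L + Z_0) = (850 − 250)/(850 + 250) = 600/1100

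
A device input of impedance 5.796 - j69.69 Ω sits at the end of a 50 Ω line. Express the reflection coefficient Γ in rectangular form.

Γ ≈ 0.3 − j0.874

Γ = (Z_L − Z_0)/(Z_L + Z_0) = (-44.2 − j69.69)/(55.8 − j69.69)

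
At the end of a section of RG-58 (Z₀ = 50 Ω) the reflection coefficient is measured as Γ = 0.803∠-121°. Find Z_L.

Z_L = Z_0·(1 + Γ)/(1 − Γ) = 50·(0.586 − j0.688)/(1.41 + j0.688)

Z_L ≈ 7.18 − j27.8 Ω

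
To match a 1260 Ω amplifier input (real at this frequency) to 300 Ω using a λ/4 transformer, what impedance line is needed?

Z_qwt = √(Z_0·R_L) = √(300 × 1260) = √378000

Z_qwt ≈ 615 Ω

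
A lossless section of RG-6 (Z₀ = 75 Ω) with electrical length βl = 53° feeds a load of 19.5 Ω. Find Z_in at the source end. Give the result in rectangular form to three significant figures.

tan(βl) = tan(53°) = 1.33
Z_in = Z_0·(Z_L + jZ_0·tanβl)/(Z_0 + jZ_L·tanβl)
     = 75·(19.5 + j99.5)/(75 + j25.9)

Z_in ≈ 48.1 + j82.9 Ω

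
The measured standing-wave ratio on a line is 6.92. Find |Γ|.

|Γ| ≈ 0.747

|Γ| = (S − 1)/(S + 1) = (6.92 − 1)/(6.92 + 1) = 5.92/7.92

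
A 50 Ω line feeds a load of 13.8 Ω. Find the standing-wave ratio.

Γ = (13.8 − 50)/(13.8 + 50) = -0.567
VSWR = (1 + 0.567)/(1 − 0.567)

VSWR ≈ 3.62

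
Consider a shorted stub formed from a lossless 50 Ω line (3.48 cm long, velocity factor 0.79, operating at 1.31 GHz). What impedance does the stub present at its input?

λ = v/f = 0.79·c / 1.31 GHz = 0.181 m
βl = 2π·l/λ = 2π × 0.192 = 69.2°
tan(βl) = 2.64
For a shorted stub, Z_in = jZ_0·tan(βl)

Z_in ≈ +j132 Ω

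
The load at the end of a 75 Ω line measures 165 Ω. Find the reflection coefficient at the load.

Γ = 0.375

Γ = (Z_L − Z_0)/(Z_L + Z_0) = (165 − 75)/(165 + 75) = 90/240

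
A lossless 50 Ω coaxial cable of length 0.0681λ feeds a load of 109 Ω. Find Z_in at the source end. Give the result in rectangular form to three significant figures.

Z_in ≈ 66.2 − j43 Ω

βl = 2π × 0.0681 = 24.5°
tan(βl) = tan(24.5°) = 0.456
Z_in = Z_0·(Z_L + jZ_0·tanβl)/(Z_0 + jZ_L·tanβl)
     = 50·(109 + j22.8)/(50 + j49.7)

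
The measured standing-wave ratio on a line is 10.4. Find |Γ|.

|Γ| ≈ 0.825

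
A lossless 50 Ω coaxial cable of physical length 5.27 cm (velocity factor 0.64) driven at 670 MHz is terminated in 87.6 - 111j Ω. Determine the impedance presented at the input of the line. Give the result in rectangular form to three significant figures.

λ = v/f = 0.64·c / 670 MHz = 0.287 m
βl = 2π·l/λ = 2π × 0.184 = 66.2°
tan(βl) = tan(66.2°) = 2.27
Z_in = Z_0·(Z_L + jZ_0·tanβl)/(Z_0 + jZ_L·tanβl)
     = 50·(87.6 + j2.39)/(302 + j199)

Z_in ≈ 10.3 − j6.39 Ω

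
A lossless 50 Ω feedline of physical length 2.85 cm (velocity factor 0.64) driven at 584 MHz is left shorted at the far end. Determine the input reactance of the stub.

X_in ≈ 30.3 Ω (inductive)

λ = v/f = 0.64·c / 584 MHz = 0.329 m
βl = 2π·l/λ = 2π × 0.0867 = 31.2°
tan(βl) = 0.606
For a shorted stub, Z_in = jZ_0·tan(βl)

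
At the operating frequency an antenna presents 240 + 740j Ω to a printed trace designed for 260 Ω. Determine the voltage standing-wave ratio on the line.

VSWR ≈ 10.7

Γ = (Z_L − Z_0)/(Z_L + Z_0) = (-20 + j740)/(500 + j740)
|Γ| = 740/893 = 0.829
VSWR = (1 + |Γ|)/(1 − |Γ|) = 1.83/0.171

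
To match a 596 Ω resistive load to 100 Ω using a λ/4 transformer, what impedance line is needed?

Z_qwt ≈ 244 Ω

Z_qwt = √(Z_0·R_L) = √(100 × 596) = √59600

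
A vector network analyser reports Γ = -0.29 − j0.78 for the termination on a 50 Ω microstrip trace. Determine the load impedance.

Z_L = Z_0·(1 + Γ)/(1 − Γ) = 50·(0.71 − j0.78)/(1.29 + j0.78)

Z_L ≈ 6.77 − j34.3 Ω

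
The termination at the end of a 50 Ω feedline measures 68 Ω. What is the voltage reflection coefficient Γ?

Γ = (Z_L − Z_0)/(Z_L + Z_0) = (68 − 50)/(68 + 50) = 18/118

Γ = 0.153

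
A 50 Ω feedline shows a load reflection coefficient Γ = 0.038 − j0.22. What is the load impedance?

Z_L ≈ 48.8 − j22.6 Ω

Z_L = Z_0·(1 + Γ)/(1 − Γ) = 50·(1.04 − j0.22)/(0.962 + j0.22)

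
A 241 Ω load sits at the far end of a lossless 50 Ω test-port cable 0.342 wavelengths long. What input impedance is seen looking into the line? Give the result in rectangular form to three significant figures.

βl = 2π × 0.342 = 123°
tan(βl) = tan(123°) = -1.53
Z_in = Z_0·(Z_L + jZ_0·tanβl)/(Z_0 + jZ_L·tanβl)
     = 50·(241 − j76.6)/(50 − j369)

Z_in ≈ 14.5 + j30.7 Ω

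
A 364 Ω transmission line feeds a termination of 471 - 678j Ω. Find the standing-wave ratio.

Γ = (Z_L − Z_0)/(Z_L + Z_0) = (107 − j678)/(835 − j678)
|Γ| = 686/1080 = 0.638
VSWR = (1 + |Γ|)/(1 − |Γ|) = 1.64/0.362

VSWR ≈ 4.53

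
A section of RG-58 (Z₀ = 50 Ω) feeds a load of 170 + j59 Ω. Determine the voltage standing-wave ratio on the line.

Γ = (Z_L − Z_0)/(Z_L + Z_0) = (120 + j59)/(220 + j59)
|Γ| = 134/228 = 0.587
VSWR = (1 + |Γ|)/(1 − |Γ|) = 1.59/0.413

VSWR ≈ 3.84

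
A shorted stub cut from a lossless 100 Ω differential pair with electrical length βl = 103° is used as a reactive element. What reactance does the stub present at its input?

X_in ≈ -433 Ω (capacitive)

tan(βl) = -4.33
For a shorted stub, Z_in = jZ_0·tan(βl)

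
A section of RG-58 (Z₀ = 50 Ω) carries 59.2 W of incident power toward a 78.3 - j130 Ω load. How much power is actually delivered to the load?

P_delivered ≈ 27.8 W

|Γ| = |(28.3 − j130)/(128.3 − j130)| = 0.728
|Γ|² = 0.531
P_refl = |Γ|²·P_inc = 31.4 W, P_del = (1 − |Γ|²)·P_inc = 27.8 W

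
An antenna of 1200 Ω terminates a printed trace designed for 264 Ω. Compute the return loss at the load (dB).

RL ≈ 3.89 dB

Γ = (1200 − 264)/(1200 + 264) = 0.639
RL = −20·log₁₀|Γ| = −20·log₁₀(0.639)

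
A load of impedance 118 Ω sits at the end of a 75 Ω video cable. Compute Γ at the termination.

Γ = (Z_L − Z_0)/(Z_L + Z_0) = (118 − 75)/(118 + 75) = 43/193

Γ = 0.223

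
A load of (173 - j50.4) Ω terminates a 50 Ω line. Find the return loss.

Γ = (123 − j50.4)/(223 − j50.4), |Γ| = 0.581
RL = −20·log₁₀|Γ| = −20·log₁₀(0.581)

RL ≈ 4.71 dB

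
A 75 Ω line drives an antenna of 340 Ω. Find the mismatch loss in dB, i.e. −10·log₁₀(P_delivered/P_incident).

Γ = (340 − 75)/(340 + 75) = 0.639
|Γ|² = 0.408, so P_del/P_inc = 1 − |Γ|² = 0.592
ML = −10·log₁₀(1 − |Γ|²)

mismatch loss ≈ 2.27 dB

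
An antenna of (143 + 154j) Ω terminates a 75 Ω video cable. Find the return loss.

Γ = (68 + j154)/(218 + j154), |Γ| = 0.631
RL = −20·log₁₀|Γ| = −20·log₁₀(0.631)

RL ≈ 4 dB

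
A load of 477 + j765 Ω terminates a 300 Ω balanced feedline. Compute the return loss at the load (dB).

RL ≈ 2.85 dB

Γ = (177 + j765)/(777 + j765), |Γ| = 0.72
RL = −20·log₁₀|Γ| = −20·log₁₀(0.72)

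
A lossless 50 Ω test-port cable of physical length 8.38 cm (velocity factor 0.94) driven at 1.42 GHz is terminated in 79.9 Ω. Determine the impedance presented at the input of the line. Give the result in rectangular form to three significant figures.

λ = v/f = 0.94·c / 1.42 GHz = 0.199 m
βl = 2π·l/λ = 2π × 0.422 = 152°
tan(βl) = tan(152°) = -0.534
Z_in = Z_0·(Z_L + jZ_0·tanβl)/(Z_0 + jZ_L·tanβl)
     = 50·(79.9 − j26.7)/(50 − j42.6)

Z_in ≈ 59.4 + j24 Ω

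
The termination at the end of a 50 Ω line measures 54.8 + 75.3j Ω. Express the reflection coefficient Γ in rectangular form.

Γ = (Z_L − Z_0)/(Z_L + Z_0) = (4.8 + j75.3)/(104.8 + j75.3)

Γ ≈ 0.371 + j0.452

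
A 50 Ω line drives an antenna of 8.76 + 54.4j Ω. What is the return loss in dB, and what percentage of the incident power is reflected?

Γ = (-41.24 + j54.4)/(58.76 + j54.4), |Γ| = 0.853
RL = −20·log₁₀(0.853) = 1.39 dB
P_refl/P_inc = |Γ|² = 0.727

RL ≈ 1.39 dB; 72.7% of incident power reflected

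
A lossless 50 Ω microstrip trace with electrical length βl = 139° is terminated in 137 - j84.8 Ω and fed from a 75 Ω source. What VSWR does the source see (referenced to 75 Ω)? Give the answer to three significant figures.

VSWR ≈ 3.51

tan(βl) = -0.869
Z_in = Z_0·(Z_L + jZ_0·tanβl)/(Z_0 + jZ_L·tanβl) = 40.8 + j65.6 Ω
Γ_s = (Z_in − Z_s)/(Z_in + Z_s) = (-34.2 + j65.6)/(116 + j65.6), |Γ_s| = 0.556
VSWR = (1 + |Γ_s|)/(1 − |Γ_s|)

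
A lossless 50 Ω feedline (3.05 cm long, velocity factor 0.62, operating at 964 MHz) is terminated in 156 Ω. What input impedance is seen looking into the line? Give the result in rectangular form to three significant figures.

Z_in ≈ 21.9 − j28 Ω

λ = v/f = 0.62·c / 964 MHz = 0.193 m
βl = 2π·l/λ = 2π × 0.158 = 56.9°
tan(βl) = tan(56.9°) = 1.53
Z_in = Z_0·(Z_L + jZ_0·tanβl)/(Z_0 + jZ_L·tanβl)
     = 50·(156 + j76.7)/(50 + j239)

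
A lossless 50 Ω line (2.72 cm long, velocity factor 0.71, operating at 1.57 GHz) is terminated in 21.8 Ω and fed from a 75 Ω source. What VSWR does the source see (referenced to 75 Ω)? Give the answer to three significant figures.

VSWR ≈ 1.76

λ = v/f = 0.71·c / 1.57 GHz = 0.136 m
βl = 2π·l/λ = 2π × 0.2 = 72.2°
tan(βl) = 3.11
Z_in = Z_0·(Z_L + jZ_0·tanβl)/(Z_0 + jZ_L·tanβl) = 82 + j44.4 Ω
Γ_s = (Z_in − Z_s)/(Z_in + Z_s) = (6.96 + j44.4)/(157 + j44.4), |Γ_s| = 0.275
VSWR = (1 + |Γ_s|)/(1 − |Γ_s|)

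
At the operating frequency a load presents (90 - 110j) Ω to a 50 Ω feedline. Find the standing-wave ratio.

VSWR ≈ 4.84

Γ = (Z_L − Z_0)/(Z_L + Z_0) = (40 − j110)/(140 − j110)
|Γ| = 117/178 = 0.657
VSWR = (1 + |Γ|)/(1 − |Γ|) = 1.66/0.343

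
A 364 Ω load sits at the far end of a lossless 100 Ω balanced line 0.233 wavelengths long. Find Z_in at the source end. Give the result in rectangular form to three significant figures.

Z_in ≈ 27.8 − j9.9 Ω

βl = 2π × 0.233 = 83.9°
tan(βl) = tan(83.9°) = 9.33
Z_in = Z_0·(Z_L + jZ_0·tanβl)/(Z_0 + jZ_L·tanβl)
     = 100·(364 + j933)/(100 + j3390)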